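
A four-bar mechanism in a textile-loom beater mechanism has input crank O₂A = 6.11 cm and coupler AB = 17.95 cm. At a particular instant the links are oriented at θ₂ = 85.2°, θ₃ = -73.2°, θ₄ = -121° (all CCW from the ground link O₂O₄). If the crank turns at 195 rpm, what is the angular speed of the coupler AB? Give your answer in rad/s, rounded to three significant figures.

ω₂ = 20.42 rad/s (from 195 rpm).
Differentiating the loop-closure r₂e^{iθ₂}+r₃e^{iθ₃}=r₁+r₄e^{iθ₄} gives r₂ω₂e^{iθ₂}+r₃ω₃e^{iθ₃}=r₄ω₄e^{iθ₄}.
Eliminating the other unknown: ω₃ = r₂ω₂ sin(θ₄−θ₂) / [r₃ sin(θ₃−θ₄)].
Numerator sine = +0.44151; denominator sine = +0.74080.
Result = 0.0611·20.42·(+0.44151) / (0.1795·(+0.74080)) = +4.1426 rad/s; magnitude 4.1426 rad/s.

4.14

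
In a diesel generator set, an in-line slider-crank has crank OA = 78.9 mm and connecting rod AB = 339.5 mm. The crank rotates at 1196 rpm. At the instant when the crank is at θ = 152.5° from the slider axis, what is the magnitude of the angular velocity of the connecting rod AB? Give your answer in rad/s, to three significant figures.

26.0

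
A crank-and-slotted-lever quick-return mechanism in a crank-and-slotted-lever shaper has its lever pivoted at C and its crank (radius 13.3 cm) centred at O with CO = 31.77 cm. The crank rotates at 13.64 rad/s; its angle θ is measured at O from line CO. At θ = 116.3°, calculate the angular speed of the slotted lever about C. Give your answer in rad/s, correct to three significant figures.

ω = 13.64 rad/s
Crank pin A relative to C: A = (d + r cosθ, r sinθ); lever angle φ = atan2(r sinθ, d + r cosθ).
Differentiating tanφ: φ̇ = rω(d cosθ + r)/(d² + r² + 2dr cosθ).
d² + r² + 2dr cosθ = |CA|² = 0.0811791 m²;  d cosθ + r = -0.0077637 m.
|ω_lever| = |0.133·13.64·-0.0077637| / 0.0811791 = 0.1735 rad/s.

0.173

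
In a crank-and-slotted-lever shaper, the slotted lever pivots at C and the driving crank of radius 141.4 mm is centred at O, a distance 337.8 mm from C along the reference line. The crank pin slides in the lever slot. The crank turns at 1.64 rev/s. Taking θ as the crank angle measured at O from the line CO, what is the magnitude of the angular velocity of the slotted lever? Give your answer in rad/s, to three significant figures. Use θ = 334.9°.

2.95

ω = 10.3 rad/s (from 1.64 rev/s).
Crank pin A relative to C: A = (d + r cosθ, r sinθ); lever angle φ = atan2(r sinθ, d + r cosθ).
Differentiating tanφ: φ̇ = rω(d cosθ + r)/(d² + r² + 2dr cosθ).
d² + r² + 2dr cosθ = |CA|² = 0.220612 m²;  d cosθ + r = +0.4473 m.
|ω_lever| = |0.1414·10.3·+0.4473| / 0.220612 = 2.9542 rad/s.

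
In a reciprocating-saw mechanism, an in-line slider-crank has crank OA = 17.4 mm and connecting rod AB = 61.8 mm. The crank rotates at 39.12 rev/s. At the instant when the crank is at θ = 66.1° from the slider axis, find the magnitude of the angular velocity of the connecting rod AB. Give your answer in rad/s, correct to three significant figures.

29.0

ω = 245.8 rad/s (converted from 39.12 rev/s).
The rod makes angle φ with the slider axis where L sinφ = r sinθ; differentiating, L cosφ·φ̇ = r ω cosθ.
L cosφ = √(L² − r² sin²θ) = 0.059717 m.
|ω_rod| = r ω |cosθ| / √(L² − r² sin²θ) = 0.0174·245.8·0.40514/0.059717 = 29.016 rad/s.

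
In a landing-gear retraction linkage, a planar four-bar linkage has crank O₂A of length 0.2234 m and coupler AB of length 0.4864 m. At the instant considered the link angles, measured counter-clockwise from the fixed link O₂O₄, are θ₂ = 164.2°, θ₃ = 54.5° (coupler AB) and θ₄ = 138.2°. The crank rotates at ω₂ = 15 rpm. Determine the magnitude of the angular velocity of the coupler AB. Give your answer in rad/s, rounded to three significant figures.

ω₂ = 1.571 rad/s (from 15 rpm).
Differentiating the loop-closure r₂e^{iθ₂}+r₃e^{iθ₃}=r₁+r₄e^{iθ₄} gives r₂ω₂e^{iθ₂}+r₃ω₃e^{iθ₃}=r₄ω₄e^{iθ₄}.
Eliminating the other unknown: ω₃ = r₂ω₂ sin(θ₄−θ₂) / [r₃ sin(θ₃−θ₄)].
Numerator sine = -0.43837; denominator sine = -0.99396.
Result = 0.2234·1.571·(-0.43837) / (0.4864·(-0.99396)) = +0.31819 rad/s; magnitude 0.31819 rad/s.

0.318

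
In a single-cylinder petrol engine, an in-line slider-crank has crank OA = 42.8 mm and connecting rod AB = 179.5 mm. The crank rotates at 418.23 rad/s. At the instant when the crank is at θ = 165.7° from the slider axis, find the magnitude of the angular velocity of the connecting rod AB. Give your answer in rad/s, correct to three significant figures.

ω = 418.2 rad/s
The rod makes angle φ with the slider axis where L sinφ = r sinθ; differentiating, L cosφ·φ̇ = r ω cosθ.
L cosφ = √(L² − r² sin²θ) = 0.17919 m.
|ω_rod| = r ω |cosθ| / √(L² − r² sin²θ) = 0.0428·418.2·0.96902/0.17919 = 96.801 rad/s.

96.8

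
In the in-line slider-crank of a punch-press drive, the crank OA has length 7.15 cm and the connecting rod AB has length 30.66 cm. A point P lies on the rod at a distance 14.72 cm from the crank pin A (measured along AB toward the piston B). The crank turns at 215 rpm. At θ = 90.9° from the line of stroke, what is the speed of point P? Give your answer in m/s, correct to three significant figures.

1.61

ω = 22.51 rad/s.  Crank-pin speed |V_A| = rω = 1.6098 m/s, perpendicular to OA.
Rod angle: sinφ = −(r/L) sinθ ⇒ φ = -13.484°; ω_rod = −rω cosθ/√(L²−r²sin²θ) = +0.084809 rad/s.
V_P = V_A + ω_rod × AP, with AP = 0.1472 m along the rod.
Components: V_Px = −rω sinθ − a·ω_rod·sinφ = -1.6067 m/s;  V_Py = rω cosθ + a·ω_rod·cosφ = -0.013146 m/s.
|V_P| = √(V_Px² + V_Py²) = 1.6067 m/s.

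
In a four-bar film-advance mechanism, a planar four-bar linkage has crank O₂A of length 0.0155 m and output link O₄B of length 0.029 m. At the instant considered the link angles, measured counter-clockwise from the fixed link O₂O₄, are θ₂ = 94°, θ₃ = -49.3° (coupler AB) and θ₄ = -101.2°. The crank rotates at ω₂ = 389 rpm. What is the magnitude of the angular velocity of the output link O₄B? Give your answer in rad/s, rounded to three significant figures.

16.5

ω₂ = 40.74 rad/s (from 389 rpm).
Differentiating the loop-closure r₂e^{iθ₂}+r₃e^{iθ₃}=r₁+r₄e^{iθ₄} gives r₂ω₂e^{iθ₂}+r₃ω₃e^{iθ₃}=r₄ω₄e^{iθ₄}.
Eliminating the other unknown: ω₄ = r₂ω₂ sin(θ₂−θ₃) / [r₄ sin(θ₄−θ₃)].
Numerator sine = +0.59763; denominator sine = -0.78694.
Result = 0.0155·40.74·(+0.59763) / (0.029·(-0.78694)) = -16.535 rad/s; magnitude 16.535 rad/s.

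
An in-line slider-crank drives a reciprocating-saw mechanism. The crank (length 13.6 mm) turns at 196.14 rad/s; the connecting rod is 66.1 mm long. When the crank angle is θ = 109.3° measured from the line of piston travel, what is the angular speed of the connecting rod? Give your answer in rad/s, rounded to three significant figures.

13.6

ω = 196.1 rad/s
The rod makes angle φ with the slider axis where L sinφ = r sinθ; differentiating, L cosφ·φ̇ = r ω cosθ.
L cosφ = √(L² − r² sin²θ) = 0.064842 m.
|ω_rod| = r ω |cosθ| / √(L² − r² sin²θ) = 0.0136·196.1·0.33051/0.064842 = 13.597 rad/s.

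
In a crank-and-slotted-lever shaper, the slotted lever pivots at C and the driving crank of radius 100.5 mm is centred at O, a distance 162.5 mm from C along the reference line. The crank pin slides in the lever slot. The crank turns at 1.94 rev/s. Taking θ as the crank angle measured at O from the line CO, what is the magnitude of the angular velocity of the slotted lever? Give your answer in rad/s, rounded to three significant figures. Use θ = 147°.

ω = 12.19 rad/s (from 1.94 rev/s).
Crank pin A relative to C: A = (d + r cosθ, r sinθ); lever angle φ = atan2(r sinθ, d + r cosθ).
Differentiating tanφ: φ̇ = rω(d cosθ + r)/(d² + r² + 2dr cosθ).
d² + r² + 2dr cosθ = |CA|² = 0.00911342 m²;  d cosθ + r = -0.035784 m.
|ω_lever| = |0.1005·12.19·-0.035784| / 0.00911342 = 4.8101 rad/s.

4.81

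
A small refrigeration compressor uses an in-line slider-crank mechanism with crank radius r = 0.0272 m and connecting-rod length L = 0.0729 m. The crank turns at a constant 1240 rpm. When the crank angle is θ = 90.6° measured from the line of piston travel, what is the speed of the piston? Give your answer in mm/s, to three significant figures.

3520

ω = 2π·1240/60 = 129.9 rad/s
For an in-line slider-crank, x = r cosθ + √(L² − r² sin²θ), so v = −rω sinθ·[1 + r cosθ/√(L² − r² sin²θ)].
With r = 0.0272 m, L = 0.0729 m, θ = 90.6°: √(L² − r² sin²θ) = 0.067636 m.
v = −0.0272·129.9·0.99995·[1 + 0.0272·-0.01047/0.067636] = -3.5169 m/s.
|v| = 3.5169 m/s = 3516.9 mm/s.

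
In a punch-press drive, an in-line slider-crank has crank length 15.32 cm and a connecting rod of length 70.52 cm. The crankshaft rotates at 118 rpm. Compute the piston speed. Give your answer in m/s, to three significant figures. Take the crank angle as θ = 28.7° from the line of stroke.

ω = 2π·118/60 = 12.36 rad/s
For an in-line slider-crank, x = r cosθ + √(L² − r² sin²θ), so v = −rω sinθ·[1 + r cosθ/√(L² − r² sin²θ)].
With r = 0.1532 m, L = 0.7052 m, θ = 28.7°: √(L² − r² sin²θ) = 0.70135 m.
v = −0.1532·12.36·0.48022·[1 + 0.1532·0.87715/0.70135] = -1.0833 m/s.
|v| = 1.0833 m/s.

1.08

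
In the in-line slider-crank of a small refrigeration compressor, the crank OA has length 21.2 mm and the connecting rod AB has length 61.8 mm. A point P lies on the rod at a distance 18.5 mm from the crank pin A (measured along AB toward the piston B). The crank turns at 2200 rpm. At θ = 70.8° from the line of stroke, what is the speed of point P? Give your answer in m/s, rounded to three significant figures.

4.91

ω = 230.4 rad/s.  Crank-pin speed |V_A| = rω = 4.8841 m/s, perpendicular to OA.
Rod angle: sinφ = −(r/L) sinθ ⇒ φ = -18.903°; ω_rod = −rω cosθ/√(L²−r²sin²θ) = -27.472 rad/s.
V_P = V_A + ω_rod × AP, with AP = 0.0185 m along the rod.
Components: V_Px = −rω sinθ − a·ω_rod·sinφ = -4.7771 m/s;  V_Py = rω cosθ + a·ω_rod·cosφ = +1.1254 m/s.
|V_P| = √(V_Px² + V_Py²) = 4.9079 m/s.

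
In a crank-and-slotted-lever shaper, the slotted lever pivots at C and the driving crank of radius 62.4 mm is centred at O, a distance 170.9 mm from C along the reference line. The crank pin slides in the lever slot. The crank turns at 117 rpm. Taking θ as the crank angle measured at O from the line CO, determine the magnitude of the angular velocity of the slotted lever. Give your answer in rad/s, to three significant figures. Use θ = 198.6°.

ω = 12.25 rad/s (from 117 rpm).
Crank pin A relative to C: A = (d + r cosθ, r sinθ); lever angle φ = atan2(r sinθ, d + r cosθ).
Differentiating tanφ: φ̇ = rω(d cosθ + r)/(d² + r² + 2dr cosθ).
d² + r² + 2dr cosθ = |CA|² = 0.0128863 m²;  d cosθ + r = -0.099574 m.
|ω_lever| = |0.0624·12.25·-0.099574| / 0.0128863 = 5.9077 rad/s.

5.91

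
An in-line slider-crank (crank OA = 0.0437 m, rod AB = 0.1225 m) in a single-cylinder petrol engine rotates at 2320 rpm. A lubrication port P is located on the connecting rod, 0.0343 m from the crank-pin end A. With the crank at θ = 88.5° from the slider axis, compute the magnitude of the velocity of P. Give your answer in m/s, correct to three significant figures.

10.6

ω = 242.9 rad/s.  Crank-pin speed |V_A| = rω = 10.617 m/s, perpendicular to OA.
Rod angle: sinφ = −(r/L) sinθ ⇒ φ = -20.892°; ω_rod = −rω cosθ/√(L²−r²sin²θ) = -2.4284 rad/s.
V_P = V_A + ω_rod × AP, with AP = 0.0343 m along the rod.
Components: V_Px = −rω sinθ − a·ω_rod·sinφ = -10.643 m/s;  V_Py = rω cosθ + a·ω_rod·cosφ = +0.2001 m/s.
|V_P| = √(V_Px² + V_Py²) = 10.645 m/s.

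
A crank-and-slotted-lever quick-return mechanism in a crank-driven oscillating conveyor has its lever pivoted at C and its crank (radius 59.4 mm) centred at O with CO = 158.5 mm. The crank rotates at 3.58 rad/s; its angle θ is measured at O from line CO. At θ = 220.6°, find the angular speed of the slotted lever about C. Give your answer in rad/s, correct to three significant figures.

ω = 3.58 rad/s
Crank pin A relative to C: A = (d + r cosθ, r sinθ); lever angle φ = atan2(r sinθ, d + r cosθ).
Differentiating tanφ: φ̇ = rω(d cosθ + r)/(d² + r² + 2dr cosθ).
d² + r² + 2dr cosθ = |CA|² = 0.0143537 m²;  d cosθ + r = -0.060945 m.
|ω_lever| = |0.0594·3.58·-0.060945| / 0.0143537 = 0.9029 rad/s.

0.903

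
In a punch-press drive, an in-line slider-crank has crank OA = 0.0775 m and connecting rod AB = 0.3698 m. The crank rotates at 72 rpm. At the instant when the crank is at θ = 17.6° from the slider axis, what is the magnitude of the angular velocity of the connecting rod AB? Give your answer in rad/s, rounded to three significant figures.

1.51

ω = 7.54 rad/s (converted from 72 rpm).
The rod makes angle φ with the slider axis where L sinφ = r sinθ; differentiating, L cosφ·φ̇ = r ω cosθ.
L cosφ = √(L² − r² sin²θ) = 0.36906 m.
|ω_rod| = r ω |cosθ| / √(L² − r² sin²θ) = 0.0775·7.54·0.95319/0.36906 = 1.5092 rad/s.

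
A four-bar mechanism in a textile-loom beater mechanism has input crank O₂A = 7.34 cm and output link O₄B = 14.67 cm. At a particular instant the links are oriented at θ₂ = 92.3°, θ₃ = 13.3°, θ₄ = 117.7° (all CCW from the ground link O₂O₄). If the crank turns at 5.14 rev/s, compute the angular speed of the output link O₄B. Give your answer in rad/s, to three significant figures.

16.4

ω₂ = 32.3 rad/s (from 5.14 rev/s).
Differentiating the loop-closure r₂e^{iθ₂}+r₃e^{iθ₃}=r₁+r₄e^{iθ₄} gives r₂ω₂e^{iθ₂}+r₃ω₃e^{iθ₃}=r₄ω₄e^{iθ₄}.
Eliminating the other unknown: ω₄ = r₂ω₂ sin(θ₂−θ₃) / [r₄ sin(θ₄−θ₃)].
Numerator sine = +0.98163; denominator sine = +0.96858.
Result = 0.0734·32.3·(+0.98163) / (0.1467·(+0.96858)) = +16.376 rad/s; magnitude 16.376 rad/s.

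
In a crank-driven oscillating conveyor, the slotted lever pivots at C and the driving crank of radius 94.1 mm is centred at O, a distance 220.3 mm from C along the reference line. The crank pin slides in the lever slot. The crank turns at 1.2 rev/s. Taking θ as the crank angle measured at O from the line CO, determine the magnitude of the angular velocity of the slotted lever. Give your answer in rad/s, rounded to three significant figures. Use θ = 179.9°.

ω = 7.54 rad/s (from 1.2 rev/s).
Crank pin A relative to C: A = (d + r cosθ, r sinθ); lever angle φ = atan2(r sinθ, d + r cosθ).
Differentiating tanφ: φ̇ = rω(d cosθ + r)/(d² + r² + 2dr cosθ).
d² + r² + 2dr cosθ = |CA|² = 0.0159265 m²;  d cosθ + r = -0.1262 m.
|ω_lever| = |0.0941·7.54·-0.1262| / 0.0159265 = 5.622 rad/s.

5.62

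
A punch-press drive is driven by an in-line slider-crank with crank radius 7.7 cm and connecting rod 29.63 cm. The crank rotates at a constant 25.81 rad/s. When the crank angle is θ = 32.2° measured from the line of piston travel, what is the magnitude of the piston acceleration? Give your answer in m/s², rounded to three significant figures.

ω = 25.81 rad/s
x(θ) = r cosθ + √(L² − r² sin²θ); with ω constant, a = ω²·d²x/dθ².
d²x/dθ² = −r cosθ − r²(cos2θ)/√u − r⁴ sin²2θ/(4u^{3/2}),  u = L² − r² sin²θ = 0.0861101 m².
Substituting r = 0.077 m, L = 0.2963 m, θ = 32.2°: d²x/dθ² = -0.07417 m.
a = ω²·d²x/dθ² = (25.81)²·(-0.07417) = -49.409 m/s²;  |a| = 49.409 m/s².

49.4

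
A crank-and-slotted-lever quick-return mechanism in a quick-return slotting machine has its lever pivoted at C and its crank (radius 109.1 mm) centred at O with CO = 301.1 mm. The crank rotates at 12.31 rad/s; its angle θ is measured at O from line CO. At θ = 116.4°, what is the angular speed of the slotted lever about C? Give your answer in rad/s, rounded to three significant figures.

ω = 12.31 rad/s
Crank pin A relative to C: A = (d + r cosθ, r sinθ); lever angle φ = atan2(r sinθ, d + r cosθ).
Differentiating tanφ: φ̇ = rω(d cosθ + r)/(d² + r² + 2dr cosθ).
d² + r² + 2dr cosθ = |CA|² = 0.0733515 m²;  d cosθ + r = -0.02478 m.
|ω_lever| = |0.1091·12.31·-0.02478| / 0.0733515 = 0.4537 rad/s.

0.454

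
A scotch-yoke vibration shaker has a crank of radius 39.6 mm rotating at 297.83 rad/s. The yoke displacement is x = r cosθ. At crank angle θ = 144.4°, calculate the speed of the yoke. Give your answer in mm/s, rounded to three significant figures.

ω = 297.8 rad/s
x = r cosθ ⇒ ẋ = −rω sinθ.
|v| = rω|sinθ| = 0.0396·297.8·|sin 144.4°| = 6.8656 m/s = 6865.6 mm/s.

6870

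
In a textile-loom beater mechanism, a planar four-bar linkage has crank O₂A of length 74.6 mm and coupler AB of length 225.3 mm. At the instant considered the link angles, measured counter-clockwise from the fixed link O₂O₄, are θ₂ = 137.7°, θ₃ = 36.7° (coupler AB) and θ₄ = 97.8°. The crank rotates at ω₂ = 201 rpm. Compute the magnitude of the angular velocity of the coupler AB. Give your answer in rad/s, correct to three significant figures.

ω₂ = 21.05 rad/s (from 201 rpm).
Differentiating the loop-closure r₂e^{iθ₂}+r₃e^{iθ₃}=r₁+r₄e^{iθ₄} gives r₂ω₂e^{iθ₂}+r₃ω₃e^{iθ₃}=r₄ω₄e^{iθ₄}.
Eliminating the other unknown: ω₃ = r₂ω₂ sin(θ₄−θ₂) / [r₃ sin(θ₃−θ₄)].
Numerator sine = -0.64145; denominator sine = -0.87546.
Result = 0.0746·21.05·(-0.64145) / (0.2253·(-0.87546)) = +5.1065 rad/s; magnitude 5.1065 rad/s.

5.11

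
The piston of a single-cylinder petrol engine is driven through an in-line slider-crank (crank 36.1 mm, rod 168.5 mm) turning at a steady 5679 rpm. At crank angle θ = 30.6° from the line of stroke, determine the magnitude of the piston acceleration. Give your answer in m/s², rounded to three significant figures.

12300

ω = 2π·5679/60 = 594.7 rad/s
x(θ) = r cosθ + √(L² − r² sin²θ); with ω constant, a = ω²·d²x/dθ².
d²x/dθ² = −r cosθ − r²(cos2θ)/√u − r⁴ sin²2θ/(4u^{3/2}),  u = L² − r² sin²θ = 0.0280546 m².
Substituting r = 0.0361 m, L = 0.1685 m, θ = 30.6°: d²x/dθ² = -0.034891 m.
a = ω²·d²x/dθ² = (594.7)²·(-0.034891) = -12340 m/s²;  |a| = 12340 m/s².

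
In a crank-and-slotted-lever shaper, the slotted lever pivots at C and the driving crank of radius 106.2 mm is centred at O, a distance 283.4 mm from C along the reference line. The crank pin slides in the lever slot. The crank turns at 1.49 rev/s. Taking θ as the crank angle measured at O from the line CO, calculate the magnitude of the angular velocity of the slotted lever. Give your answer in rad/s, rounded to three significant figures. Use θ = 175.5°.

5.55

ω = 9.362 rad/s (from 1.49 rev/s).
Crank pin A relative to C: A = (d + r cosθ, r sinθ); lever angle φ = atan2(r sinθ, d + r cosθ).
Differentiating tanφ: φ̇ = rω(d cosθ + r)/(d² + r² + 2dr cosθ).
d² + r² + 2dr cosθ = |CA|² = 0.0315854 m²;  d cosθ + r = -0.17633 m.
|ω_lever| = |0.1062·9.362·-0.17633| / 0.0315854 = 5.5504 rad/s.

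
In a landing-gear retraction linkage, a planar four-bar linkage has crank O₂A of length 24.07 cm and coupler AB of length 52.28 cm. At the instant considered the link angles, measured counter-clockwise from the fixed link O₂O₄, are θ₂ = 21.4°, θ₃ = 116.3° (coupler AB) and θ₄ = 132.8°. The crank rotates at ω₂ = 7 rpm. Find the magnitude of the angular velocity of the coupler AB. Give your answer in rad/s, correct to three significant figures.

1.11

ω₂ = 0.733 rad/s (from 7 rpm).
Differentiating the loop-closure r₂e^{iθ₂}+r₃e^{iθ₃}=r₁+r₄e^{iθ₄} gives r₂ω₂e^{iθ₂}+r₃ω₃e^{iθ₃}=r₄ω₄e^{iθ₄}.
Eliminating the other unknown: ω₃ = r₂ω₂ sin(θ₄−θ₂) / [r₃ sin(θ₃−θ₄)].
Numerator sine = +0.93106; denominator sine = -0.28402.
Result = 0.2407·0.733·(+0.93106) / (0.5228·(-0.28402)) = -1.1064 rad/s; magnitude 1.1064 rad/s.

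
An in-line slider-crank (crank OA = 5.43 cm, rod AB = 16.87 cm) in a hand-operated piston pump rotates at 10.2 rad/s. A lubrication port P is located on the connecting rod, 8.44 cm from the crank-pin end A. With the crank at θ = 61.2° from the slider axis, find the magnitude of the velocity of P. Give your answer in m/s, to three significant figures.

0.541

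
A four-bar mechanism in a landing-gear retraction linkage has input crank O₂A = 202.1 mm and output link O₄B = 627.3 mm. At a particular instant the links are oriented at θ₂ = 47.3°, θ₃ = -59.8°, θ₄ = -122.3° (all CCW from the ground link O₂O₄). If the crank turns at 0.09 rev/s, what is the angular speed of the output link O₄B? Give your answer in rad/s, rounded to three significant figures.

0.196

ω₂ = 0.5655 rad/s (from 0.09 rev/s).
Differentiating the loop-closure r₂e^{iθ₂}+r₃e^{iθ₃}=r₁+r₄e^{iθ₄} gives r₂ω₂e^{iθ₂}+r₃ω₃e^{iθ₃}=r₄ω₄e^{iθ₄}.
Eliminating the other unknown: ω₄ = r₂ω₂ sin(θ₂−θ₃) / [r₄ sin(θ₄−θ₃)].
Numerator sine = +0.95579; denominator sine = -0.88701.
Result = 0.2021·0.5655·(+0.95579) / (0.6273·(-0.88701)) = -0.19631 rad/s; magnitude 0.19631 rad/s.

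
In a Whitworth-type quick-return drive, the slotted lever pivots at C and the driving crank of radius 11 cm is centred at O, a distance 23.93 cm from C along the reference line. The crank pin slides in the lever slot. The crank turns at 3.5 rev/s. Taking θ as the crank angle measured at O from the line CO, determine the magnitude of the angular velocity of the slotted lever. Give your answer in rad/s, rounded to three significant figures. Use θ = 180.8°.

18.7

ω = 21.99 rad/s (from 3.5 rev/s).
Crank pin A relative to C: A = (d + r cosθ, r sinθ); lever angle φ = atan2(r sinθ, d + r cosθ).
Differentiating tanφ: φ̇ = rω(d cosθ + r)/(d² + r² + 2dr cosθ).
d² + r² + 2dr cosθ = |CA|² = 0.0167236 m²;  d cosθ + r = -0.12928 m.
|ω_lever| = |0.11·21.99·-0.12928| / 0.0167236 = 18.7 rad/s.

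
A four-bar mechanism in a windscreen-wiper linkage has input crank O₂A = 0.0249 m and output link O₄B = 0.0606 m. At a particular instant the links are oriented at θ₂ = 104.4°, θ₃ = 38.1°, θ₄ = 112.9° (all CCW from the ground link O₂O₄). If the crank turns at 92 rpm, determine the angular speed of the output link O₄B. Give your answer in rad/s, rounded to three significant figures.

3.76

ω₂ = 9.634 rad/s (from 92 rpm).
Differentiating the loop-closure r₂e^{iθ₂}+r₃e^{iθ₃}=r₁+r₄e^{iθ₄} gives r₂ω₂e^{iθ₂}+r₃ω₃e^{iθ₃}=r₄ω₄e^{iθ₄}.
Eliminating the other unknown: ω₄ = r₂ω₂ sin(θ₂−θ₃) / [r₄ sin(θ₄−θ₃)].
Numerator sine = +0.91566; denominator sine = +0.96502.
Result = 0.0249·9.634·(+0.91566) / (0.0606·(+0.96502)) = +3.7562 rad/s; magnitude 3.7562 rad/s.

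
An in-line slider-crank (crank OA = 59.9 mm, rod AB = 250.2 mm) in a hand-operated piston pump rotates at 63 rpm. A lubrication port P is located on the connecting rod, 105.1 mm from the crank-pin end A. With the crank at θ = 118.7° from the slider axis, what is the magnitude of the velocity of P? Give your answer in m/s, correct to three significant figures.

ω = 6.597 rad/s.  Crank-pin speed |V_A| = rω = 0.39518 m/s, perpendicular to OA.
Rod angle: sinφ = −(r/L) sinθ ⇒ φ = -12.122°; ω_rod = −rω cosθ/√(L²−r²sin²θ) = +0.77579 rad/s.
V_P = V_A + ω_rod × AP, with AP = 0.1051 m along the rod.
Components: V_Px = −rω sinθ − a·ω_rod·sinφ = -0.32951 m/s;  V_Py = rω cosθ + a·ω_rod·cosφ = -0.11006 m/s.
|V_P| = √(V_Px² + V_Py²) = 0.3474 m/s.

0.347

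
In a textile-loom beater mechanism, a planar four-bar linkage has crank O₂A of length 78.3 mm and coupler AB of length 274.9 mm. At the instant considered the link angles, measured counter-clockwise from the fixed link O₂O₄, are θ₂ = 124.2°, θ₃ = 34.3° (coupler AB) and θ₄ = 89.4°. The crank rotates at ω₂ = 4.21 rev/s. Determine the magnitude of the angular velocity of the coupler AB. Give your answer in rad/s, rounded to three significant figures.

5.24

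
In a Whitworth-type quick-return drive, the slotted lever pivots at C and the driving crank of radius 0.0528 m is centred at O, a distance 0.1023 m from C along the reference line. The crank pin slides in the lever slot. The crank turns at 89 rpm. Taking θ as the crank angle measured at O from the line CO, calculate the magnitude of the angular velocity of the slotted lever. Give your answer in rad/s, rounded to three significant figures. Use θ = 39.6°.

ω = 9.32 rad/s (from 89 rpm).
Crank pin A relative to C: A = (d + r cosθ, r sinθ); lever angle φ = atan2(r sinθ, d + r cosθ).
Differentiating tanφ: φ̇ = rω(d cosθ + r)/(d² + r² + 2dr cosθ).
d² + r² + 2dr cosθ = |CA|² = 0.0215769 m²;  d cosθ + r = +0.13162 m.
|ω_lever| = |0.0528·9.32·+0.13162| / 0.0215769 = 3.0019 rad/s.

3.00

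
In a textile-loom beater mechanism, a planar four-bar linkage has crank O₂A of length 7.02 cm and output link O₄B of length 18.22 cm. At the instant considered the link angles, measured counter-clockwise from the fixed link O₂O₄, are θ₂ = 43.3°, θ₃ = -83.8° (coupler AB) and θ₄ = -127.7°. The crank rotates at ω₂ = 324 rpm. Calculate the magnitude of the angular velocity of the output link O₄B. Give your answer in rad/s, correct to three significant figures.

15.0

ω₂ = 33.93 rad/s (from 324 rpm).
Differentiating the loop-closure r₂e^{iθ₂}+r₃e^{iθ₃}=r₁+r₄e^{iθ₄} gives r₂ω₂e^{iθ₂}+r₃ω₃e^{iθ₃}=r₄ω₄e^{iθ₄}.
Eliminating the other unknown: ω₄ = r₂ω₂ sin(θ₂−θ₃) / [r₄ sin(θ₄−θ₃)].
Numerator sine = +0.79758; denominator sine = -0.69340.
Result = 0.0702·33.93·(+0.79758) / (0.1822·(-0.69340)) = -15.037 rad/s; magnitude 15.037 rad/s.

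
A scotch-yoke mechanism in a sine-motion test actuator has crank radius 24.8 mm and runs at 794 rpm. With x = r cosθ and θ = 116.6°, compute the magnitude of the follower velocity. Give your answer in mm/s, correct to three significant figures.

ω = 83.15 rad/s (from 794 rpm).
x = r cosθ ⇒ ẋ = −rω sinθ.
|v| = rω|sinθ| = 0.0248·83.15·|sin 116.6°| = 1.8438 m/s = 1843.8 mm/s.

1840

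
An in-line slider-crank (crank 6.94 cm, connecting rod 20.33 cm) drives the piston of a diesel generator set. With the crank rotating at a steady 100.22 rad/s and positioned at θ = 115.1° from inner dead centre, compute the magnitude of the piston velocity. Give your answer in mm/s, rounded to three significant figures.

ω = 100.2 rad/s
For an in-line slider-crank, x = r cosθ + √(L² − r² sin²θ), so v = −rω sinθ·[1 + r cosθ/√(L² − r² sin²θ)].
With r = 0.0694 m, L = 0.2033 m, θ = 115.1°: √(L² − r² sin²θ) = 0.19334 m.
v = −0.0694·100.2·0.90557·[1 + 0.0694·-0.42420/0.19334] = -5.3394 m/s.
|v| = 5.3394 m/s = 5339.4 mm/s.

5340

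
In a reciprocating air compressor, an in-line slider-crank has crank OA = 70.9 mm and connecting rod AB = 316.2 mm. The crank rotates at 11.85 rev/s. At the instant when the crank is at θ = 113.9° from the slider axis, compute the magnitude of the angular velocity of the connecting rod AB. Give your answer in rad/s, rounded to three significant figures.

6.91

ω = 74.46 rad/s (converted from 11.85 rev/s).
The rod makes angle φ with the slider axis where L sinφ = r sinθ; differentiating, L cosφ·φ̇ = r ω cosθ.
L cosφ = √(L² − r² sin²θ) = 0.30948 m.
|ω_rod| = r ω |cosθ| / √(L² − r² sin²θ) = 0.0709·74.46·0.40514/0.30948 = 6.9105 rad/s.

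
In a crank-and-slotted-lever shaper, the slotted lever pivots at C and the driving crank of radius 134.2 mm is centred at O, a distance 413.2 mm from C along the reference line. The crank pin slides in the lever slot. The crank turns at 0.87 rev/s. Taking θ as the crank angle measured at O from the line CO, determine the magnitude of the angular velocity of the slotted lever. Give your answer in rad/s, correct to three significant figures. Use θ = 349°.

ω = 5.466 rad/s (from 0.87 rev/s).
Crank pin A relative to C: A = (d + r cosθ, r sinθ); lever angle φ = atan2(r sinθ, d + r cosθ).
Differentiating tanφ: φ̇ = rω(d cosθ + r)/(d² + r² + 2dr cosθ).
d² + r² + 2dr cosθ = |CA|² = 0.297609 m²;  d cosθ + r = +0.53981 m.
|ω_lever| = |0.1342·5.466·+0.53981| / 0.297609 = 1.3306 rad/s.

1.33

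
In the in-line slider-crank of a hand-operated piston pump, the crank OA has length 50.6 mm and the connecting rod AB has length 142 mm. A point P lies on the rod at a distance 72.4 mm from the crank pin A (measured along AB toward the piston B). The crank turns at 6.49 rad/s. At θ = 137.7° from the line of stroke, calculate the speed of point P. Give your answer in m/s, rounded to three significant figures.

0.225

ω = 6.49 rad/s.  Crank-pin speed |V_A| = rω = 0.32839 m/s, perpendicular to OA.
Rod angle: sinφ = −(r/L) sinθ ⇒ φ = -13.876°; ω_rod = −rω cosθ/√(L²−r²sin²θ) = +1.7619 rad/s.
V_P = V_A + ω_rod × AP, with AP = 0.0724 m along the rod.
Components: V_Px = −rω sinθ − a·ω_rod·sinφ = -0.19042 m/s;  V_Py = rω cosθ + a·ω_rod·cosφ = -0.11905 m/s.
|V_P| = √(V_Px² + V_Py²) = 0.22457 m/s.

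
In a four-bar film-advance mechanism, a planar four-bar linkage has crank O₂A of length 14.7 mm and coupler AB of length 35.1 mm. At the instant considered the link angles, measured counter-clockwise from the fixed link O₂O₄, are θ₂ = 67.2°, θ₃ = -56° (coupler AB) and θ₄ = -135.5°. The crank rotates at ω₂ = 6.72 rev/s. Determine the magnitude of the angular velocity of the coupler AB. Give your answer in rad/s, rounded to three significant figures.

6.94

ω₂ = 42.22 rad/s (from 6.72 rev/s).
Differentiating the loop-closure r₂e^{iθ₂}+r₃e^{iθ₃}=r₁+r₄e^{iθ₄} gives r₂ω₂e^{iθ₂}+r₃ω₃e^{iθ₃}=r₄ω₄e^{iθ₄}.
Eliminating the other unknown: ω₃ = r₂ω₂ sin(θ₄−θ₂) / [r₃ sin(θ₃−θ₄)].
Numerator sine = +0.38591; denominator sine = +0.98325.
Result = 0.0147·42.22·(+0.38591) / (0.0351·(+0.98325)) = +6.9402 rad/s; magnitude 6.9402 rad/s.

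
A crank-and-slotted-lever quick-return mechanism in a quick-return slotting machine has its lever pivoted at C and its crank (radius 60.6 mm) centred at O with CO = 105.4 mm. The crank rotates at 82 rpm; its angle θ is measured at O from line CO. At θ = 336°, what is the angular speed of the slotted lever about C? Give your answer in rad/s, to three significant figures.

3.09

ω = 8.587 rad/s (from 82 rpm).
Crank pin A relative to C: A = (d + r cosθ, r sinθ); lever angle φ = atan2(r sinθ, d + r cosθ).
Differentiating tanφ: φ̇ = rω(d cosθ + r)/(d² + r² + 2dr cosθ).
d² + r² + 2dr cosθ = |CA|² = 0.0264516 m²;  d cosθ + r = +0.15689 m.
|ω_lever| = |0.0606·8.587·+0.15689| / 0.0264516 = 3.0864 rad/s.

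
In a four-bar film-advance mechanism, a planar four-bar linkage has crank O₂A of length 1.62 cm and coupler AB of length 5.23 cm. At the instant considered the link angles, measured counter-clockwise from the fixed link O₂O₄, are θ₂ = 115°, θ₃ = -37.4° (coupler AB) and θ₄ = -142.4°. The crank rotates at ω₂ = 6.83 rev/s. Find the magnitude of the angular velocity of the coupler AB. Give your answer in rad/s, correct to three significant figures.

13.4

ω₂ = 42.91 rad/s (from 6.83 rev/s).
Differentiating the loop-closure r₂e^{iθ₂}+r₃e^{iθ₃}=r₁+r₄e^{iθ₄} gives r₂ω₂e^{iθ₂}+r₃ω₃e^{iθ₃}=r₄ω₄e^{iθ₄}.
Eliminating the other unknown: ω₃ = r₂ω₂ sin(θ₄−θ₂) / [r₃ sin(θ₃−θ₄)].
Numerator sine = +0.97592; denominator sine = +0.96593.
Result = 0.0162·42.91·(+0.97592) / (0.0523·(+0.96593)) = +13.43 rad/s; magnitude 13.43 rad/s.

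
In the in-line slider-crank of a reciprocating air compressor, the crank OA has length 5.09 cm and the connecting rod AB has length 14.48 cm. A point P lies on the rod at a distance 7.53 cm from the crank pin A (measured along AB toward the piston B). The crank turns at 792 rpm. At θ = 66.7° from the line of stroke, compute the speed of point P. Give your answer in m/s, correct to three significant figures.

ω = 82.94 rad/s.  Crank-pin speed |V_A| = rω = 4.2215 m/s, perpendicular to OA.
Rod angle: sinφ = −(r/L) sinθ ⇒ φ = -18.835°; ω_rod = −rω cosθ/√(L²−r²sin²θ) = -12.184 rad/s.
V_P = V_A + ω_rod × AP, with AP = 0.0753 m along the rod.
Components: V_Px = −rω sinθ − a·ω_rod·sinφ = -4.1735 m/s;  V_Py = rω cosθ + a·ω_rod·cosφ = +0.80146 m/s.
|V_P| = √(V_Px² + V_Py²) = 4.2497 m/s.

4.25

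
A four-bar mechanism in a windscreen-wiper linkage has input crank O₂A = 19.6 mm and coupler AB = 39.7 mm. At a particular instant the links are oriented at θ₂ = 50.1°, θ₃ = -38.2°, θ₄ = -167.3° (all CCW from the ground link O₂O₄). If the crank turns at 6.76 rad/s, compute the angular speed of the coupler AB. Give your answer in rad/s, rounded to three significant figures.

2.61

ω₂ = 6.76 rad/s
Differentiating the loop-closure r₂e^{iθ₂}+r₃e^{iθ₃}=r₁+r₄e^{iθ₄} gives r₂ω₂e^{iθ₂}+r₃ω₃e^{iθ₃}=r₄ω₄e^{iθ₄}.
Eliminating the other unknown: ω₃ = r₂ω₂ sin(θ₄−θ₂) / [r₃ sin(θ₃−θ₄)].
Numerator sine = +0.60738; denominator sine = +0.77605.
Result = 0.0196·6.76·(+0.60738) / (0.0397·(+0.77605)) = +2.6121 rad/s; magnitude 2.6121 rad/s.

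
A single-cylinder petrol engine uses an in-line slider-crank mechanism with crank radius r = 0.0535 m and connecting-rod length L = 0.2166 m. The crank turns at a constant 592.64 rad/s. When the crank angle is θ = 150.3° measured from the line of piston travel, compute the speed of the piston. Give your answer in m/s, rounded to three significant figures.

ω = 592.6 rad/s
For an in-line slider-crank, x = r cosθ + √(L² − r² sin²θ), so v = −rω sinθ·[1 + r cosθ/√(L² − r² sin²θ)].
With r = 0.0535 m, L = 0.2166 m, θ = 150.3°: √(L² − r² sin²θ) = 0.21497 m.
v = −0.0535·592.6·0.49546·[1 + 0.0535·-0.86863/0.21497] = -12.313 m/s.
|v| = 12.313 m/s.

12.3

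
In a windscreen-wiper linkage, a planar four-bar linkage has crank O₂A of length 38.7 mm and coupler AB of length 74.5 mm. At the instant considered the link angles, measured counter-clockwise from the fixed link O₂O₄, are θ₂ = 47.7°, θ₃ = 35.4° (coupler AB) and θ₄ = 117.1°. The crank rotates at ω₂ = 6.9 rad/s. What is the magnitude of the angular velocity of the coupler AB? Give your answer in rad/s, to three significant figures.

ω₂ = 6.9 rad/s
Differentiating the loop-closure r₂e^{iθ₂}+r₃e^{iθ₃}=r₁+r₄e^{iθ₄} gives r₂ω₂e^{iθ₂}+r₃ω₃e^{iθ₃}=r₄ω₄e^{iθ₄}.
Eliminating the other unknown: ω₃ = r₂ω₂ sin(θ₄−θ₂) / [r₃ sin(θ₃−θ₄)].
Numerator sine = +0.93606; denominator sine = -0.98953.
Result = 0.0387·6.9·(+0.93606) / (0.0745·(-0.98953)) = -3.3906 rad/s; magnitude 3.3906 rad/s.

3.39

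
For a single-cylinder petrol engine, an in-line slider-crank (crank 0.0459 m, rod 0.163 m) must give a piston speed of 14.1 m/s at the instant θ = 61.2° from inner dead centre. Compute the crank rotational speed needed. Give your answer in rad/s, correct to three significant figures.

For an in-line slider-crank, |v_piston| = rω|sinθ|·[1 + r cosθ/√(L² − r² sin²θ)].
With r = 0.0459 m, L = 0.163 m, θ = 61.2°: the bracketed kinematic factor |dx/dθ| = 0.045853 m.
ω = v/|dx/dθ| = 14.1/0.045853 = 307.5 rad/s.

308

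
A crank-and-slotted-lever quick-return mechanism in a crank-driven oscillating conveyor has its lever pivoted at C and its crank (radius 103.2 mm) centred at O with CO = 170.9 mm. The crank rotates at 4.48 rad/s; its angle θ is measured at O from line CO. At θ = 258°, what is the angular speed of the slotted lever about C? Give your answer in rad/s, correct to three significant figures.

0.962

ω = 4.48 rad/s
Crank pin A relative to C: A = (d + r cosθ, r sinθ); lever angle φ = atan2(r sinθ, d + r cosθ).
Differentiating tanφ: φ̇ = rω(d cosθ + r)/(d² + r² + 2dr cosθ).
d² + r² + 2dr cosθ = |CA|² = 0.0325232 m²;  d cosθ + r = +0.067668 m.
|ω_lever| = |0.1032·4.48·+0.067668| / 0.0325232 = 0.96194 rad/s.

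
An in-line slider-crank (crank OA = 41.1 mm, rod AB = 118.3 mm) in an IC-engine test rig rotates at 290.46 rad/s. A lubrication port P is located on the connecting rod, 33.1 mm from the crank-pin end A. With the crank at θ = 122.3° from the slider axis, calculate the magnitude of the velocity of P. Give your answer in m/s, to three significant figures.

ω = 290.5 rad/s.  Crank-pin speed |V_A| = rω = 11.938 m/s, perpendicular to OA.
Rod angle: sinφ = −(r/L) sinθ ⇒ φ = -17.077°; ω_rod = −rω cosθ/√(L²−r²sin²θ) = +56.41 rad/s.
V_P = V_A + ω_rod × AP, with AP = 0.0331 m along the rod.
Components: V_Px = −rω sinθ − a·ω_rod·sinφ = -9.5423 m/s;  V_Py = rω cosθ + a·ω_rod·cosφ = -4.5942 m/s.
|V_P| = √(V_Px² + V_Py²) = 10.591 m/s.

10.6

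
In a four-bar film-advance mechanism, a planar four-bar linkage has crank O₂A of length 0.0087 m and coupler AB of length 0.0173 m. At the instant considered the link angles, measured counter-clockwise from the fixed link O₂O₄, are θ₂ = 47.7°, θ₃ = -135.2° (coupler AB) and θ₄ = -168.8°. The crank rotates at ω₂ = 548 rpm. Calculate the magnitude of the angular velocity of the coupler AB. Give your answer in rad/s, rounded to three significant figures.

ω₂ = 57.39 rad/s (from 548 rpm).
Differentiating the loop-closure r₂e^{iθ₂}+r₃e^{iθ₃}=r₁+r₄e^{iθ₄} gives r₂ω₂e^{iθ₂}+r₃ω₃e^{iθ₃}=r₄ω₄e^{iθ₄}.
Eliminating the other unknown: ω₃ = r₂ω₂ sin(θ₄−θ₂) / [r₃ sin(θ₃−θ₄)].
Numerator sine = +0.59482; denominator sine = +0.55339.
Result = 0.0087·57.39·(+0.59482) / (0.0173·(+0.55339)) = +31.02 rad/s; magnitude 31.02 rad/s.

31.0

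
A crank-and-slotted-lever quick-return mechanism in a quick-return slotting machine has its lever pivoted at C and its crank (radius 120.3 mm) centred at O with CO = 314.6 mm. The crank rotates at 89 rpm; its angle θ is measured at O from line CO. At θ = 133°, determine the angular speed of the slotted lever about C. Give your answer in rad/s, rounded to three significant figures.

1.71

ω = 9.32 rad/s (from 89 rpm).
Crank pin A relative to C: A = (d + r cosθ, r sinθ); lever angle φ = atan2(r sinθ, d + r cosθ).
Differentiating tanφ: φ̇ = rω(d cosθ + r)/(d² + r² + 2dr cosθ).
d² + r² + 2dr cosθ = |CA|² = 0.0618229 m²;  d cosθ + r = -0.094257 m.
|ω_lever| = |0.1203·9.32·-0.094257| / 0.0618229 = 1.7094 rad/s.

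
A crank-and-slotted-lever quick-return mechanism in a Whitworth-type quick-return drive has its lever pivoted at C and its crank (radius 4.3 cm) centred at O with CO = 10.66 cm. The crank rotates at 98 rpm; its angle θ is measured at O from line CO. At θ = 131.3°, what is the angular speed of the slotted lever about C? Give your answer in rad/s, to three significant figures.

1.69

ω = 10.26 rad/s (from 98 rpm).
Crank pin A relative to C: A = (d + r cosθ, r sinθ); lever angle φ = atan2(r sinθ, d + r cosθ).
Differentiating tanφ: φ̇ = rω(d cosθ + r)/(d² + r² + 2dr cosθ).
d² + r² + 2dr cosθ = |CA|² = 0.00716193 m²;  d cosθ + r = -0.027356 m.
|ω_lever| = |0.043·10.26·-0.027356| / 0.00716193 = 1.6856 rad/s.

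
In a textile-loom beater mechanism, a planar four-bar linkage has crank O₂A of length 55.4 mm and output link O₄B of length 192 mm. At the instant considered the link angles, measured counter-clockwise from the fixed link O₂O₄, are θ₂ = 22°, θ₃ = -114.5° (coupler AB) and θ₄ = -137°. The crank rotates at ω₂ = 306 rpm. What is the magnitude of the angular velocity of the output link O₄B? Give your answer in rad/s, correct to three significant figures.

ω₂ = 32.04 rad/s (from 306 rpm).
Differentiating the loop-closure r₂e^{iθ₂}+r₃e^{iθ₃}=r₁+r₄e^{iθ₄} gives r₂ω₂e^{iθ₂}+r₃ω₃e^{iθ₃}=r₄ω₄e^{iθ₄}.
Eliminating the other unknown: ω₄ = r₂ω₂ sin(θ₂−θ₃) / [r₄ sin(θ₄−θ₃)].
Numerator sine = +0.68835; denominator sine = -0.38268.
Result = 0.0554·32.04·(+0.68835) / (0.192·(-0.38268)) = -16.631 rad/s; magnitude 16.631 rad/s.

16.6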